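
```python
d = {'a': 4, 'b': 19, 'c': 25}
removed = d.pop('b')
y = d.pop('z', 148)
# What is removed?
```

After line 1: d = {'a': 4, 'b': 19, 'c': 25}
After line 2 (pop 'b' returns 19): d = {'a': 4, 'c': 25}, removed = 19
After line 3 (pop 'z' missing, returns default 148): d = {'a': 4, 'c': 25}, y = 148

19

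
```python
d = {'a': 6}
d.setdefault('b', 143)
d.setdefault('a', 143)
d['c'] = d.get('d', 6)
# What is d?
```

After line 1: d = {'a': 6}
After line 2 (setdefault adds 'b'=143): d = {'a': 6, 'b': 143}
After line 3 (setdefault 'a' no-op, already exists): d = {'a': 6, 'b': 143}
After line 4 (get('d', 6) returns default since 'd' not in d): d = {'a': 6, 'b': 143, 'c': 6}

{'a': 6, 'b': 143, 'c': 6}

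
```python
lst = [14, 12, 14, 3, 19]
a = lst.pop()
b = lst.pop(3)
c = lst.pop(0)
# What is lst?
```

After line 1: lst = [14, 12, 14, 3, 19]
After line 2 (pop() -> a = 19): lst = [14, 12, 14, 3]
After line 3 (pop(3) -> b = 3): lst = [14, 12, 14]
After line 4 (pop(0) -> c = 14): lst = [12, 14]

[12, 14]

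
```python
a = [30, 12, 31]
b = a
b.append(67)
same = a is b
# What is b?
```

After line 1: a = [30, 12, 31]
After line 2 (b = a is an alias, same object): a = [30, 12, 31], b = [30, 12, 31]
After line 3 (b.append mutates the shared list): a = [30, 12, 31, 67], b = [30, 12, 31, 67]
After line 4 (same = a is b; same object -> True): same = True

[30, 12, 31, 67]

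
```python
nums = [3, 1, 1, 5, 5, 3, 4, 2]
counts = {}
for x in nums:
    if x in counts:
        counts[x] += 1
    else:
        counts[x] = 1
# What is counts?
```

Initial: counts = {}, nums = [3, 1, 1, 5, 5, 3, 4, 2]
See 3: counts = {3: 1}
See 1: counts = {3: 1, 1: 1}
See 1: counts = {3: 1, 1: 2}
See 5: counts = {3: 1, 1: 2, 5: 1}
See 5: counts = {3: 1, 1: 2, 5: 2}
See 3: counts = {3: 2, 1: 2, 5: 2}
See 4: counts = {3: 2, 1: 2, 5: 2, 4: 1}
See 2: counts = {3: 2, 1: 2, 5: 2, 4: 1, 2: 1}

{3: 2, 1: 2, 5: 2, 4: 1, 2: 1}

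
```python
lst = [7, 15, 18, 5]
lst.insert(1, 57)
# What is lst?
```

[7, 57, 15, 18, 5]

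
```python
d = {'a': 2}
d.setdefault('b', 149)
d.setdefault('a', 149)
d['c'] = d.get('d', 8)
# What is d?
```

After line 1: d = {'a': 2}
After line 2 (setdefault adds 'b'=149): d = {'a': 2, 'b': 149}
After line 3 (setdefault 'a' no-op, already exists): d = {'a': 2, 'b': 149}
After line 4 (get('d', 8) returns default since 'd' not in d): d = {'a': 2, 'b': 149, 'c': 8}

{'a': 2, 'b': 149, 'c': 8}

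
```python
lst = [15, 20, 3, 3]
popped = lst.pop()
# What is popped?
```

3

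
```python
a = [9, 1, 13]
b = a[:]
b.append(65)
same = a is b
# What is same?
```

After line 1: a = [9, 1, 13]
After line 2 (b = a[:] is a shallow copy, new object): a = [9, 1, 13], b = [9, 1, 13]
After line 3 (append only mutates b): a = [9, 1, 13], b = [9, 1, 13, 65]
After line 4 (same = a is b; different objects -> False): same = False

False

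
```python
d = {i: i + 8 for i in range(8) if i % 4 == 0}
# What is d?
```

{0: 8, 4: 12}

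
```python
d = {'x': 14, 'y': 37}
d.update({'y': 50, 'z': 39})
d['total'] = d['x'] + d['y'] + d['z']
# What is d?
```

After line 1: d = {'x': 14, 'y': 37}
After line 2 (y overwritten, z added): d = {'x': 14, 'y': 50, 'z': 39}
After line 3 (total = 14 + 50 + 39 = 103): d = {'x': 14, 'y': 50, 'z': 39, 'total': 103}

{'x': 14, 'y': 50, 'z': 39, 'total': 103}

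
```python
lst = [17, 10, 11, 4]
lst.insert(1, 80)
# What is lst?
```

[17, 80, 10, 11, 4]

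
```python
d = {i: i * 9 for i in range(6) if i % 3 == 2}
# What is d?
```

{2: 18, 5: 45}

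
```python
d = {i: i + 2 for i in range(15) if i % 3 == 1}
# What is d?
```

{1: 3, 4: 6, 7: 9, 10: 12, 13: 15}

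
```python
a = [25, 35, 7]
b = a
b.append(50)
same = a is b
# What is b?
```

After line 1: a = [25, 35, 7]
After line 2 (b = a is an alias, same object): a = [25, 35, 7], b = [25, 35, 7]
After line 3 (b.append mutates the shared list): a = [25, 35, 7, 50], b = [25, 35, 7, 50]
After line 4 (same = a is b; same object -> True): same = True

[25, 35, 7, 50]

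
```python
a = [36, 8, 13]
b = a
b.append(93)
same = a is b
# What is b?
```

After line 1: a = [36, 8, 13]
After line 2 (b = a is an alias, same object): a = [36, 8, 13], b = [36, 8, 13]
After line 3 (b.append mutates the shared list): a = [36, 8, 13, 93], b = [36, 8, 13, 93]
After line 4 (same = a is b; same object -> True): same = True

[36, 8, 13, 93]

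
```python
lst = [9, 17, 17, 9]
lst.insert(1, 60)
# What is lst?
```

[9, 60, 17, 17, 9]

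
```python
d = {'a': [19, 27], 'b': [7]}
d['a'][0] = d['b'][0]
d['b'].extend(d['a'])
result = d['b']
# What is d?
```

After line 1: d = {'a': [19, 27], 'b': [7]}
After line 2 (a[0] = b[0] = 7): d = {'a': [7, 27], 'b': [7]}
After line 3 (b.extend(a) appends [7, 27]): d = {'a': [7, 27], 'b': [7, 7, 27]}
After line 4: result = d['b'] = [7, 7, 27]

{'a': [7, 27], 'b': [7, 7, 27]}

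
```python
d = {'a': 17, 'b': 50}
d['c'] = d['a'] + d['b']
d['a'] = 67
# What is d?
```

After line 1: d = {'a': 17, 'b': 50}
After line 2 (d['c'] = 17 + 50): d = {'a': 17, 'b': 50, 'c': 67}
After line 3: d = {'a': 67, 'b': 50, 'c': 67}

{'a': 67, 'b': 50, 'c': 67}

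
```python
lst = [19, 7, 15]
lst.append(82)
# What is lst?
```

[19, 7, 15, 82]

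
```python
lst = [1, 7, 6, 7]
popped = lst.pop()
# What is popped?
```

7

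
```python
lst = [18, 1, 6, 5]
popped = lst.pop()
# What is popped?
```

5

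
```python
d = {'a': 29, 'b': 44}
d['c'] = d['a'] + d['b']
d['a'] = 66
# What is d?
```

After line 1: d = {'a': 29, 'b': 44}
After line 2 (d['c'] = 29 + 44): d = {'a': 29, 'b': 44, 'c': 73}
After line 3: d = {'a': 66, 'b': 44, 'c': 73}

{'a': 66, 'b': 44, 'c': 73}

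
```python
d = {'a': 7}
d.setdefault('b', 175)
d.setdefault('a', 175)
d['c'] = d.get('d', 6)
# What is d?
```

After line 1: d = {'a': 7}
After line 2 (setdefault adds 'b'=175): d = {'a': 7, 'b': 175}
After line 3 (setdefault 'a' no-op, already exists): d = {'a': 7, 'b': 175}
After line 4 (get('d', 6) returns default since 'd' not in d): d = {'a': 7, 'b': 175, 'c': 6}

{'a': 7, 'b': 175, 'c': 6}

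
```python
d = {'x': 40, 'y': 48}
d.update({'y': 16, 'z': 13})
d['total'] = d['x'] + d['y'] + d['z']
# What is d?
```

After line 1: d = {'x': 40, 'y': 48}
After line 2 (y overwritten, z added): d = {'x': 40, 'y': 16, 'z': 13}
After line 3 (total = 40 + 16 + 13 = 69): d = {'x': 40, 'y': 16, 'z': 13, 'total': 69}

{'x': 40, 'y': 16, 'z': 13, 'total': 69}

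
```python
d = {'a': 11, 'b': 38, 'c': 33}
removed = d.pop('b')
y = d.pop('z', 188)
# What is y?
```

After line 1: d = {'a': 11, 'b': 38, 'c': 33}
After line 2 (pop 'b' returns 38): d = {'a': 11, 'c': 33}, removed = 38
After line 3 (pop 'z' missing, returns default 188): d = {'a': 11, 'c': 33}, y = 188

188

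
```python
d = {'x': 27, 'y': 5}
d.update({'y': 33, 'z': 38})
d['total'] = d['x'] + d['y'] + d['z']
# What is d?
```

After line 1: d = {'x': 27, 'y': 5}
After line 2 (y overwritten, z added): d = {'x': 27, 'y': 33, 'z': 38}
After line 3 (total = 27 + 33 + 38 = 98): d = {'x': 27, 'y': 33, 'z': 38, 'total': 98}

{'x': 27, 'y': 33, 'z': 38, 'total': 98}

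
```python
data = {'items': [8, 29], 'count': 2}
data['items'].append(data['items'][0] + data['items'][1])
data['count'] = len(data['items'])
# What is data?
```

After line 1: data = {'items': [8, 29], 'count': 2}
After line 2 (append 8 + 29 = 37): data = {'items': [8, 29, 37], 'count': 2}
After line 3 (count = len(items) = 3): data = {'items': [8, 29, 37], 'count': 3}

{'items': [8, 29, 37], 'count': 3}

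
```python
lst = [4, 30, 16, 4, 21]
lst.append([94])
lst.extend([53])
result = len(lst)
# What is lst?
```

After line 1: lst = [4, 30, 16, 4, 21]
After line 2 (append adds [94] as single element): lst = [4, 30, 16, 4, 21, [94]]
After line 3 (extend unpacks [53], adds 53): lst = [4, 30, 16, 4, 21, [94], 53]
After line 4: result = len(lst) = 7

[4, 30, 16, 4, 21, [94], 53]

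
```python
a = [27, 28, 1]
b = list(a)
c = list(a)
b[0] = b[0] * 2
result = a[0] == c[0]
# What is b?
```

After line 1: a = [27, 28, 1]
After line 2 (b = list(a), copy): a = [27, 28, 1], b = [27, 28, 1]
After line 3 (c = list(a) is a copy, new object): c = [27, 28, 1]
After line 4 (b[0] = 27 * 2 = 54; only b mutates (copy)): a = [27, 28, 1], b = [54, 28, 1], c = [27, 28, 1]
After line 5 (a[0] = 27, c[0] = 27; result = True)

[54, 28, 1]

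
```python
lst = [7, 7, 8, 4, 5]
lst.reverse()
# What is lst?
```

[5, 4, 8, 7, 7]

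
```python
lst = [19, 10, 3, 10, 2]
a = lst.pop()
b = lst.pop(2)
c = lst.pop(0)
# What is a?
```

After line 1: lst = [19, 10, 3, 10, 2]
After line 2 (pop() -> a = 2): lst = [19, 10, 3, 10]
After line 3 (pop(2) -> b = 3): lst = [19, 10, 10]
After line 4 (pop(0) -> c = 19): lst = [10, 10]

2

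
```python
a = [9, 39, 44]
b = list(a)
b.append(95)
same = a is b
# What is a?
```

After line 1: a = [9, 39, 44]
After line 2 (b = list(a) is a shallow copy, new object): a = [9, 39, 44], b = [9, 39, 44]
After line 3 (append only mutates b): a = [9, 39, 44], b = [9, 39, 44, 95]
After line 4 (same = a is b; different objects -> False): same = False

[9, 39, 44]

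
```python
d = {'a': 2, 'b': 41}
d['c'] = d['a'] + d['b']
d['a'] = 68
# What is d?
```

After line 1: d = {'a': 2, 'b': 41}
After line 2 (d['c'] = 2 + 41): d = {'a': 2, 'b': 41, 'c': 43}
After line 3: d = {'a': 68, 'b': 41, 'c': 43}

{'a': 68, 'b': 41, 'c': 43}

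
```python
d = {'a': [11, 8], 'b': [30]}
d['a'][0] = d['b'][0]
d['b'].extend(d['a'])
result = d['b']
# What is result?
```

After line 1: d = {'a': [11, 8], 'b': [30]}
After line 2 (a[0] = b[0] = 30): d = {'a': [30, 8], 'b': [30]}
After line 3 (b.extend(a) appends [30, 8]): d = {'a': [30, 8], 'b': [30, 30, 8]}
After line 4: result = d['b'] = [30, 30, 8]

[30, 30, 8]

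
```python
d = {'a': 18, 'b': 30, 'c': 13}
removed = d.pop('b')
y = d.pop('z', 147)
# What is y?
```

After line 1: d = {'a': 18, 'b': 30, 'c': 13}
After line 2 (pop 'b' returns 30): d = {'a': 18, 'c': 13}, removed = 30
After line 3 (pop 'z' missing, returns default 147): d = {'a': 18, 'c': 13}, y = 147

147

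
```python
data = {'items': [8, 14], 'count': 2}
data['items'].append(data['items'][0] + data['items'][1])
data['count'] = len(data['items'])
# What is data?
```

After line 1: data = {'items': [8, 14], 'count': 2}
After line 2 (append 8 + 14 = 22): data = {'items': [8, 14, 22], 'count': 2}
After line 3 (count = len(items) = 3): data = {'items': [8, 14, 22], 'count': 3}

{'items': [8, 14, 22], 'count': 3}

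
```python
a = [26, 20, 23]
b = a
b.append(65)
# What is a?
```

After line 1: a = [26, 20, 23]
After line 2 (b = a is an alias, same object): a = [26, 20, 23], b = [26, 20, 23]
After line 3 (b.append mutates the shared list): a = [26, 20, 23, 65], b = [26, 20, 23, 65]

[26, 20, 23, 65]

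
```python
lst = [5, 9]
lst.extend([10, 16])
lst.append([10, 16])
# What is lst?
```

After line 1: lst = [5, 9]
After line 2 (extend unpacks [10, 16]): lst = [5, 9, 10, 16]
After line 3 (append adds [10, 16] as single element): lst = [5, 9, 10, 16, [10, 16]]

[5, 9, 10, 16, [10, 16]]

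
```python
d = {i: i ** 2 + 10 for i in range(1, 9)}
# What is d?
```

{1: 11, 2: 14, 3: 19, 4: 26, 5: 35, 6: 46, 7: 59, 8: 74}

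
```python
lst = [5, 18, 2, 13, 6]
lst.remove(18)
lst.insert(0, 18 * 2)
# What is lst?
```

After line 1: lst = [5, 18, 2, 13, 6]
After line 2 (remove first 18): lst = [5, 2, 13, 6]
After line 3 (insert 36 at index 0): lst = [36, 5, 2, 13, 6]

[36, 5, 2, 13, 6]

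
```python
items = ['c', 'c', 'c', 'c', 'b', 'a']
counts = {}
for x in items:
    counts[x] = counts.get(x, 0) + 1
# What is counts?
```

Initial: counts = {}, items = ['c', 'c', 'c', 'c', 'b', 'a']
See 'c': counts = {'c': 1}
See 'c': counts = {'c': 2}
See 'c': counts = {'c': 3}
See 'c': counts = {'c': 4}
See 'b': counts = {'c': 4, 'b': 1}
See 'a': counts = {'c': 4, 'b': 1, 'a': 1}

{'c': 4, 'b': 1, 'a': 1}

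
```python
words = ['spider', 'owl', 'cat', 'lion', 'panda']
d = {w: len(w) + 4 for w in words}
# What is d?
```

{'spider': 10, 'owl': 7, 'cat': 7, 'lion': 8, 'panda': 9}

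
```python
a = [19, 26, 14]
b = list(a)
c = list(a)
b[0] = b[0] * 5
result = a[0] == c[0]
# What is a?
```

After line 1: a = [19, 26, 14]
After line 2 (b = list(a), copy): a = [19, 26, 14], b = [19, 26, 14]
After line 3 (c = list(a) is a copy, new object): c = [19, 26, 14]
After line 4 (b[0] = 19 * 5 = 95; only b mutates (copy)): a = [19, 26, 14], b = [95, 26, 14], c = [19, 26, 14]
After line 5 (a[0] = 19, c[0] = 19; result = True)

[19, 26, 14]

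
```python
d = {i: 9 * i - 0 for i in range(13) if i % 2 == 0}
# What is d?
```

{0: 0, 2: 18, 4: 36, 6: 54, 8: 72, 10: 90, 12: 108}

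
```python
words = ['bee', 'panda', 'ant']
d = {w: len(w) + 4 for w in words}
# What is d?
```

{'bee': 7, 'panda': 9, 'ant': 7}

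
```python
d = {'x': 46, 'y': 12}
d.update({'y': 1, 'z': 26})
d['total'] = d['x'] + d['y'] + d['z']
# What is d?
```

After line 1: d = {'x': 46, 'y': 12}
After line 2 (y overwritten, z added): d = {'x': 46, 'y': 1, 'z': 26}
After line 3 (total = 46 + 1 + 26 = 73): d = {'x': 46, 'y': 1, 'z': 26, 'total': 73}

{'x': 46, 'y': 1, 'z': 26, 'total': 73}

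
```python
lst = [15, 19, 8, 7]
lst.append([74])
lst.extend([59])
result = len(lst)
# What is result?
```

After line 1: lst = [15, 19, 8, 7]
After line 2 (append adds [74] as single element): lst = [15, 19, 8, 7, [74]]
After line 3 (extend unpacks [59], adds 59): lst = [15, 19, 8, 7, [74], 59]
After line 4: result = len(lst) = 6

6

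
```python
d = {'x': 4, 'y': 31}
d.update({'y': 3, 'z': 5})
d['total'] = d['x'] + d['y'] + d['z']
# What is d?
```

After line 1: d = {'x': 4, 'y': 31}
After line 2 (y overwritten, z added): d = {'x': 4, 'y': 3, 'z': 5}
After line 3 (total = 4 + 3 + 5 = 12): d = {'x': 4, 'y': 3, 'z': 5, 'total': 12}

{'x': 4, 'y': 3, 'z': 5, 'total': 12}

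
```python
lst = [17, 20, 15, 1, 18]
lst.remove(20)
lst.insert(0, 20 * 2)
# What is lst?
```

After line 1: lst = [17, 20, 15, 1, 18]
After line 2 (remove first 20): lst = [17, 15, 1, 18]
After line 3 (insert 40 at index 0): lst = [40, 17, 15, 1, 18]

[40, 17, 15, 1, 18]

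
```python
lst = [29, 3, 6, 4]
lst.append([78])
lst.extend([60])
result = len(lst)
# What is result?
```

After line 1: lst = [29, 3, 6, 4]
After line 2 (append adds [78] as single element): lst = [29, 3, 6, 4, [78]]
After line 3 (extend unpacks [60], adds 60): lst = [29, 3, 6, 4, [78], 60]
After line 4: result = len(lst) = 6

6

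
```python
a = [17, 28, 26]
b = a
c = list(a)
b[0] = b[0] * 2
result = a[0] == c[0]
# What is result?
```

After line 1: a = [17, 28, 26]
After line 2 (b = a, alias): a = [17, 28, 26], b = [17, 28, 26]
After line 3 (c = list(a) is a copy, new object): c = [17, 28, 26]
After line 4 (b[0] = 17 * 2 = 34; mutates shared a/b): a = b = [34, 28, 26], c = [17, 28, 26]
After line 5 (a[0] = 34, c[0] = 17; result = False)

False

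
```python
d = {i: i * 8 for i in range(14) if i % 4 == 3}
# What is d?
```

{3: 24, 7: 56, 11: 88}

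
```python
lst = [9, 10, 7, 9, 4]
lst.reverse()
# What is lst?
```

[4, 9, 7, 10, 9]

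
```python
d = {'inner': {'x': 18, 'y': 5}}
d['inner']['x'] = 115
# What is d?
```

After line 1: d = {'inner': {'x': 18, 'y': 5}}
After line 2 (inner x overwritten): d = {'inner': {'x': 115, 'y': 5}}

{'inner': {'x': 115, 'y': 5}}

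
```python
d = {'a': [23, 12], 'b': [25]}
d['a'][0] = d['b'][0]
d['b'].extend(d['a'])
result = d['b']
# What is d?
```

After line 1: d = {'a': [23, 12], 'b': [25]}
After line 2 (a[0] = b[0] = 25): d = {'a': [25, 12], 'b': [25]}
After line 3 (b.extend(a) appends [25, 12]): d = {'a': [25, 12], 'b': [25, 25, 12]}
After line 4: result = d['b'] = [25, 25, 12]

{'a': [25, 12], 'b': [25, 25, 12]}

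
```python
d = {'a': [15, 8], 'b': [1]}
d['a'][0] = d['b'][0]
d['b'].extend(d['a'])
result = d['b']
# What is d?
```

After line 1: d = {'a': [15, 8], 'b': [1]}
After line 2 (a[0] = b[0] = 1): d = {'a': [1, 8], 'b': [1]}
After line 3 (b.extend(a) appends [1, 8]): d = {'a': [1, 8], 'b': [1, 1, 8]}
After line 4: result = d['b'] = [1, 1, 8]

{'a': [1, 8], 'b': [1, 1, 8]}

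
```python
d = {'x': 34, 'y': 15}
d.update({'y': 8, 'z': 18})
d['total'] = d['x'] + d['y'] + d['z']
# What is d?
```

After line 1: d = {'x': 34, 'y': 15}
After line 2 (y overwritten, z added): d = {'x': 34, 'y': 8, 'z': 18}
After line 3 (total = 34 + 8 + 18 = 60): d = {'x': 34, 'y': 8, 'z': 18, 'total': 60}

{'x': 34, 'y': 8, 'z': 18, 'total': 60}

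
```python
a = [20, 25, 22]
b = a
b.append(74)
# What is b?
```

After line 1: a = [20, 25, 22]
After line 2 (b = a is an alias, same object): a = [20, 25, 22], b = [20, 25, 22]
After line 3 (b.append mutates the shared list): a = [20, 25, 22, 74], b = [20, 25, 22, 74]

[20, 25, 22, 74]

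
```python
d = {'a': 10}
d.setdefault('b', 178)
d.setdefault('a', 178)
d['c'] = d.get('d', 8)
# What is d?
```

After line 1: d = {'a': 10}
After line 2 (setdefault adds 'b'=178): d = {'a': 10, 'b': 178}
After line 3 (setdefault 'a' no-op, already exists): d = {'a': 10, 'b': 178}
After line 4 (get('d', 8) returns default since 'd' not in d): d = {'a': 10, 'b': 178, 'c': 8}

{'a': 10, 'b': 178, 'c': 8}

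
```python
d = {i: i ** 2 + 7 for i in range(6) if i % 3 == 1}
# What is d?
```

{1: 8, 4: 23}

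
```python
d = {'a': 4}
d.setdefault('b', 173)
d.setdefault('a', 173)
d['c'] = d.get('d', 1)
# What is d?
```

After line 1: d = {'a': 4}
After line 2 (setdefault adds 'b'=173): d = {'a': 4, 'b': 173}
After line 3 (setdefault 'a' no-op, already exists): d = {'a': 4, 'b': 173}
After line 4 (get('d', 1) returns default since 'd' not in d): d = {'a': 4, 'b': 173, 'c': 1}

{'a': 4, 'b': 173, 'c': 1}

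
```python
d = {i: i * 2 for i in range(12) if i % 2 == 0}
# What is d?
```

{0: 0, 2: 4, 4: 8, 6: 12, 8: 16, 10: 20}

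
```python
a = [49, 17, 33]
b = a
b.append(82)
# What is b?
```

After line 1: a = [49, 17, 33]
After line 2 (b = a is an alias, same object): a = [49, 17, 33], b = [49, 17, 33]
After line 3 (b.append mutates the shared list): a = [49, 17, 33, 82], b = [49, 17, 33, 82]

[49, 17, 33, 82]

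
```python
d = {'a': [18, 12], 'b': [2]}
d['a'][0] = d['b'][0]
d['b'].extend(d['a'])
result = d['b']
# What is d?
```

After line 1: d = {'a': [18, 12], 'b': [2]}
After line 2 (a[0] = b[0] = 2): d = {'a': [2, 12], 'b': [2]}
After line 3 (b.extend(a) appends [2, 12]): d = {'a': [2, 12], 'b': [2, 2, 12]}
After line 4: result = d['b'] = [2, 2, 12]

{'a': [2, 12], 'b': [2, 2, 12]}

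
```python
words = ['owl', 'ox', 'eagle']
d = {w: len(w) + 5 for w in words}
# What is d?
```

{'owl': 8, 'ox': 7, 'eagle': 10}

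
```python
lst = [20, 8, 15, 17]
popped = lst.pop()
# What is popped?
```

17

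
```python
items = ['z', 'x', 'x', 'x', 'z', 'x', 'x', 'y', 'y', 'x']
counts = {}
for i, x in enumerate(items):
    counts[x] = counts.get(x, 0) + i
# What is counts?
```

Initial: counts = {}, items = ['z', 'x', 'x', 'x', 'z', 'x', 'x', 'y', 'y', 'x']
i=0, x='z': counts = {'z': 0}
i=1, x='x': counts = {'z': 0, 'x': 1}
i=2, x='x': counts = {'z': 0, 'x': 3}
i=3, x='x': counts = {'z': 0, 'x': 6}
i=4, x='z': counts = {'z': 4, 'x': 6}
i=5, x='x': counts = {'z': 4, 'x': 11}
i=6, x='x': counts = {'z': 4, 'x': 17}
i=7, x='y': counts = {'z': 4, 'x': 17, 'y': 7}
i=8, x='y': counts = {'z': 4, 'x': 17, 'y': 15}
i=9, x='x': counts = {'z': 4, 'x': 26, 'y': 15}

{'z': 4, 'x': 26, 'y': 15}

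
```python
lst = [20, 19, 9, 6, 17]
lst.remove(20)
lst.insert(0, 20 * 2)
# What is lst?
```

After line 1: lst = [20, 19, 9, 6, 17]
After line 2 (remove first 20): lst = [19, 9, 6, 17]
After line 3 (insert 40 at index 0): lst = [40, 19, 9, 6, 17]

[40, 19, 9, 6, 17]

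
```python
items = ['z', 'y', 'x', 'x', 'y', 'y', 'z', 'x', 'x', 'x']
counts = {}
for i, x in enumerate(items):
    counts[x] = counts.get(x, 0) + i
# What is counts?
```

Initial: counts = {}, items = ['z', 'y', 'x', 'x', 'y', 'y', 'z', 'x', 'x', 'x']
i=0, x='z': counts = {'z': 0}
i=1, x='y': counts = {'z': 0, 'y': 1}
i=2, x='x': counts = {'z': 0, 'y': 1, 'x': 2}
i=3, x='x': counts = {'z': 0, 'y': 1, 'x': 5}
i=4, x='y': counts = {'z': 0, 'y': 5, 'x': 5}
i=5, x='y': counts = {'z': 0, 'y': 10, 'x': 5}
i=6, x='z': counts = {'z': 6, 'y': 10, 'x': 5}
i=7, x='x': counts = {'z': 6, 'y': 10, 'x': 12}
i=8, x='x': counts = {'z': 6, 'y': 10, 'x': 20}
i=9, x='x': counts = {'z': 6, 'y': 10, 'x': 29}

{'z': 6, 'y': 10, 'x': 29}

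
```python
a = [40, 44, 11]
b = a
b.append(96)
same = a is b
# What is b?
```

After line 1: a = [40, 44, 11]
After line 2 (b = a is an alias, same object): a = [40, 44, 11], b = [40, 44, 11]
After line 3 (b.append mutates the shared list): a = [40, 44, 11, 96], b = [40, 44, 11, 96]
After line 4 (same = a is b; same object -> True): same = True

[40, 44, 11, 96]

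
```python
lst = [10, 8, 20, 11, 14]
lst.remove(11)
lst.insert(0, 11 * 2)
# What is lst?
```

After line 1: lst = [10, 8, 20, 11, 14]
After line 2 (remove first 11): lst = [10, 8, 20, 14]
After line 3 (insert 22 at index 0): lst = [22, 10, 8, 20, 14]

[22, 10, 8, 20, 14]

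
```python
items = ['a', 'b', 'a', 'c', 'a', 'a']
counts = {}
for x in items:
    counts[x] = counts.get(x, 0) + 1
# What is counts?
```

Initial: counts = {}, items = ['a', 'b', 'a', 'c', 'a', 'a']
See 'a': counts = {'a': 1}
See 'b': counts = {'a': 1, 'b': 1}
See 'a': counts = {'a': 2, 'b': 1}
See 'c': counts = {'a': 2, 'b': 1, 'c': 1}
See 'a': counts = {'a': 3, 'b': 1, 'c': 1}
See 'a': counts = {'a': 4, 'b': 1, 'c': 1}

{'a': 4, 'b': 1, 'c': 1}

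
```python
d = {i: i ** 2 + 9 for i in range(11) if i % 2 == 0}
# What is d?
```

{0: 9, 2: 13, 4: 25, 6: 45, 8: 73, 10: 109}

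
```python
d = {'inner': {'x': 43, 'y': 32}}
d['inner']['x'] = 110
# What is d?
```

After line 1: d = {'inner': {'x': 43, 'y': 32}}
After line 2 (inner x overwritten): d = {'inner': {'x': 110, 'y': 32}}

{'inner': {'x': 110, 'y': 32}}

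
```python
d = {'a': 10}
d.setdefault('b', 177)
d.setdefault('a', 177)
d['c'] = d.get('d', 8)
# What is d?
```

After line 1: d = {'a': 10}
After line 2 (setdefault adds 'b'=177): d = {'a': 10, 'b': 177}
After line 3 (setdefault 'a' no-op, already exists): d = {'a': 10, 'b': 177}
After line 4 (get('d', 8) returns default since 'd' not in d): d = {'a': 10, 'b': 177, 'c': 8}

{'a': 10, 'b': 177, 'c': 8}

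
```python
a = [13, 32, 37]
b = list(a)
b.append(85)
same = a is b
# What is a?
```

After line 1: a = [13, 32, 37]
After line 2 (b = list(a) is a shallow copy, new object): a = [13, 32, 37], b = [13, 32, 37]
After line 3 (append only mutates b): a = [13, 32, 37], b = [13, 32, 37, 85]
After line 4 (same = a is b; different objects -> False): same = False

[13, 32, 37]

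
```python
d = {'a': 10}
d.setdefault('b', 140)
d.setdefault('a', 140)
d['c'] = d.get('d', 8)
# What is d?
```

After line 1: d = {'a': 10}
After line 2 (setdefault adds 'b'=140): d = {'a': 10, 'b': 140}
After line 3 (setdefault 'a' no-op, already exists): d = {'a': 10, 'b': 140}
After line 4 (get('d', 8) returns default since 'd' not in d): d = {'a': 10, 'b': 140, 'c': 8}

{'a': 10, 'b': 140, 'c': 8}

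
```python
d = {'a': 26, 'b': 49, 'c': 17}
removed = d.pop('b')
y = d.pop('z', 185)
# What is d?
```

After line 1: d = {'a': 26, 'b': 49, 'c': 17}
After line 2 (pop 'b' returns 49): d = {'a': 26, 'c': 17}, removed = 49
After line 3 (pop 'z' missing, returns default 185): d = {'a': 26, 'c': 17}, y = 185

{'a': 26, 'c': 17}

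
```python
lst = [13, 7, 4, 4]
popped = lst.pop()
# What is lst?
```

[13, 7, 4]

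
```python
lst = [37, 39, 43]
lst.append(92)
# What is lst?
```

[37, 39, 43, 92]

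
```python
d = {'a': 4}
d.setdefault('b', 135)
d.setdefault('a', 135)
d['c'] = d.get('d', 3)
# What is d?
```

After line 1: d = {'a': 4}
After line 2 (setdefault adds 'b'=135): d = {'a': 4, 'b': 135}
After line 3 (setdefault 'a' no-op, already exists): d = {'a': 4, 'b': 135}
After line 4 (get('d', 3) returns default since 'd' not in d): d = {'a': 4, 'b': 135, 'c': 3}

{'a': 4, 'b': 135, 'c': 3}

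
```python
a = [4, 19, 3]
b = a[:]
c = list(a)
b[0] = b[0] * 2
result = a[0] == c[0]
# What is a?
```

After line 1: a = [4, 19, 3]
After line 2 (b = a[:], copy): a = [4, 19, 3], b = [4, 19, 3]
After line 3 (c = list(a) is a copy, new object): c = [4, 19, 3]
After line 4 (b[0] = 4 * 2 = 8; only b mutates (copy)): a = [4, 19, 3], b = [8, 19, 3], c = [4, 19, 3]
After line 5 (a[0] = 4, c[0] = 4; result = True)

[4, 19, 3]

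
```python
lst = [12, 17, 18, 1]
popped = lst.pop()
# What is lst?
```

[12, 17, 18]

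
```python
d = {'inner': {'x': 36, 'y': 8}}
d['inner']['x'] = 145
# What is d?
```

After line 1: d = {'inner': {'x': 36, 'y': 8}}
After line 2 (inner x overwritten): d = {'inner': {'x': 145, 'y': 8}}

{'inner': {'x': 145, 'y': 8}}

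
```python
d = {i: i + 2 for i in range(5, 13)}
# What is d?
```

{5: 7, 6: 8, 7: 9, 8: 10, 9: 11, 10: 12, 11: 13, 12: 14}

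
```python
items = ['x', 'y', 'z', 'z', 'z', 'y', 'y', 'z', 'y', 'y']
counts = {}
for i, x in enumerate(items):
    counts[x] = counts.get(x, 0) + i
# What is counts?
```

Initial: counts = {}, items = ['x', 'y', 'z', 'z', 'z', 'y', 'y', 'z', 'y', 'y']
i=0, x='x': counts = {'x': 0}
i=1, x='y': counts = {'x': 0, 'y': 1}
i=2, x='z': counts = {'x': 0, 'y': 1, 'z': 2}
i=3, x='z': counts = {'x': 0, 'y': 1, 'z': 5}
i=4, x='z': counts = {'x': 0, 'y': 1, 'z': 9}
i=5, x='y': counts = {'x': 0, 'y': 6, 'z': 9}
i=6, x='y': counts = {'x': 0, 'y': 12, 'z': 9}
i=7, x='z': counts = {'x': 0, 'y': 12, 'z': 16}
i=8, x='y': counts = {'x': 0, 'y': 20, 'z': 16}
i=9, x='y': counts = {'x': 0, 'y': 29, 'z': 16}

{'x': 0, 'y': 29, 'z': 16}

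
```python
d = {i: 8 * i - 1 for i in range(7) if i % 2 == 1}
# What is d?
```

{1: 7, 3: 23, 5: 39}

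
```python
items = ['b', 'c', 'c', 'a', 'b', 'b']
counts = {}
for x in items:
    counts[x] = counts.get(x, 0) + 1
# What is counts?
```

Initial: counts = {}, items = ['b', 'c', 'c', 'a', 'b', 'b']
See 'b': counts = {'b': 1}
See 'c': counts = {'b': 1, 'c': 1}
See 'c': counts = {'b': 1, 'c': 2}
See 'a': counts = {'b': 1, 'c': 2, 'a': 1}
See 'b': counts = {'b': 2, 'c': 2, 'a': 1}
See 'b': counts = {'b': 3, 'c': 2, 'a': 1}

{'b': 3, 'c': 2, 'a': 1}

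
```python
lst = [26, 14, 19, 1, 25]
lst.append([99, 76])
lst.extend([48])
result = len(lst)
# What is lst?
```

After line 1: lst = [26, 14, 19, 1, 25]
After line 2 (append adds [99, 76] as single element): lst = [26, 14, 19, 1, 25, [99, 76]]
After line 3 (extend unpacks [48], adds 48): lst = [26, 14, 19, 1, 25, [99, 76], 48]
After line 4: result = len(lst) = 7

[26, 14, 19, 1, 25, [99, 76], 48]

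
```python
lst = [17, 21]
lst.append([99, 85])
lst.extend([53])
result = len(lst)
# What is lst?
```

After line 1: lst = [17, 21]
After line 2 (append adds [99, 85] as single element): lst = [17, 21, [99, 85]]
After line 3 (extend unpacks [53], adds 53): lst = [17, 21, [99, 85], 53]
After line 4: result = len(lst) = 4

[17, 21, [99, 85], 53]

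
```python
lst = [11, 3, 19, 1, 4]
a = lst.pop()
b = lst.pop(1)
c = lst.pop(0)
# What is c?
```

After line 1: lst = [11, 3, 19, 1, 4]
After line 2 (pop() -> a = 4): lst = [11, 3, 19, 1]
After line 3 (pop(1) -> b = 3): lst = [11, 19, 1]
After line 4 (pop(0) -> c = 11): lst = [19, 1]

11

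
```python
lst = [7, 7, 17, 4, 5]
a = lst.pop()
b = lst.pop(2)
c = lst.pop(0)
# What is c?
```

After line 1: lst = [7, 7, 17, 4, 5]
After line 2 (pop() -> a = 5): lst = [7, 7, 17, 4]
After line 3 (pop(2) -> b = 17): lst = [7, 7, 4]
After line 4 (pop(0) -> c = 7): lst = [7, 4]

7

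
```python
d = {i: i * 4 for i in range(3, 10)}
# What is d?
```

{3: 12, 4: 16, 5: 20, 6: 24, 7: 28, 8: 32, 9: 36}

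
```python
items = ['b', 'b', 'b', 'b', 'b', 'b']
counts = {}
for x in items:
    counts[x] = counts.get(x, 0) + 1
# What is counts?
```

Initial: counts = {}, items = ['b', 'b', 'b', 'b', 'b', 'b']
See 'b': counts = {'b': 1}
See 'b': counts = {'b': 2}
See 'b': counts = {'b': 3}
See 'b': counts = {'b': 4}
See 'b': counts = {'b': 5}
See 'b': counts = {'b': 6}

{'b': 6}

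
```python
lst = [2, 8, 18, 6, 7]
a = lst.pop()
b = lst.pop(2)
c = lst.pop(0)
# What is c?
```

After line 1: lst = [2, 8, 18, 6, 7]
After line 2 (pop() -> a = 7): lst = [2, 8, 18, 6]
After line 3 (pop(2) -> b = 18): lst = [2, 8, 6]
After line 4 (pop(0) -> c = 2): lst = [8, 6]

2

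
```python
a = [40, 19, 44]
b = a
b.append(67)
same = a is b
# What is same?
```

After line 1: a = [40, 19, 44]
After line 2 (b = a is an alias, same object): a = [40, 19, 44], b = [40, 19, 44]
After line 3 (b.append mutates the shared list): a = [40, 19, 44, 67], b = [40, 19, 44, 67]
After line 4 (same = a is b; same object -> True): same = True

True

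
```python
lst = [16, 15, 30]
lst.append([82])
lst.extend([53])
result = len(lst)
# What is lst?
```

After line 1: lst = [16, 15, 30]
After line 2 (append adds [82] as single element): lst = [16, 15, 30, [82]]
After line 3 (extend unpacks [53], adds 53): lst = [16, 15, 30, [82], 53]
After line 4: result = len(lst) = 5

[16, 15, 30, [82], 53]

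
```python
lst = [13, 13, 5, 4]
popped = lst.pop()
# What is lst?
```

[13, 13, 5]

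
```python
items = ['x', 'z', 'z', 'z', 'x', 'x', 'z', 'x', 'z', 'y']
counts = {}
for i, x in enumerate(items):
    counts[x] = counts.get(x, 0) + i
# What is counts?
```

Initial: counts = {}, items = ['x', 'z', 'z', 'z', 'x', 'x', 'z', 'x', 'z', 'y']
i=0, x='x': counts = {'x': 0}
i=1, x='z': counts = {'x': 0, 'z': 1}
i=2, x='z': counts = {'x': 0, 'z': 3}
i=3, x='z': counts = {'x': 0, 'z': 6}
i=4, x='x': counts = {'x': 4, 'z': 6}
i=5, x='x': counts = {'x': 9, 'z': 6}
i=6, x='z': counts = {'x': 9, 'z': 12}
i=7, x='x': counts = {'x': 16, 'z': 12}
i=8, x='z': counts = {'x': 16, 'z': 20}
i=9, x='y': counts = {'x': 16, 'z': 20, 'y': 9}

{'x': 16, 'z': 20, 'y': 9}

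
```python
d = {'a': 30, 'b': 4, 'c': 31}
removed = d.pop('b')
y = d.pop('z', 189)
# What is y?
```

After line 1: d = {'a': 30, 'b': 4, 'c': 31}
After line 2 (pop 'b' returns 4): d = {'a': 30, 'c': 31}, removed = 4
After line 3 (pop 'z' missing, returns default 189): d = {'a': 30, 'c': 31}, y = 189

189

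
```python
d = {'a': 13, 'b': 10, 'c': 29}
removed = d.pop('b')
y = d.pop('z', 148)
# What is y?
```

After line 1: d = {'a': 13, 'b': 10, 'c': 29}
After line 2 (pop 'b' returns 10): d = {'a': 13, 'c': 29}, removed = 10
After line 3 (pop 'z' missing, returns default 148): d = {'a': 13, 'c': 29}, y = 148

148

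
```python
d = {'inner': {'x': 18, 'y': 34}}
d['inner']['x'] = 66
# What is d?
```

After line 1: d = {'inner': {'x': 18, 'y': 34}}
After line 2 (inner x overwritten): d = {'inner': {'x': 66, 'y': 34}}

{'inner': {'x': 66, 'y': 34}}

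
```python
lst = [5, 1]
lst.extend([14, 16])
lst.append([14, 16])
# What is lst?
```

After line 1: lst = [5, 1]
After line 2 (extend unpacks [14, 16]): lst = [5, 1, 14, 16]
After line 3 (append adds [14, 16] as single element): lst = [5, 1, 14, 16, [14, 16]]

[5, 1, 14, 16, [14, 16]]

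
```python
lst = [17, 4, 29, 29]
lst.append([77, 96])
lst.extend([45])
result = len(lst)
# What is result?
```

After line 1: lst = [17, 4, 29, 29]
After line 2 (append adds [77, 96] as single element): lst = [17, 4, 29, 29, [77, 96]]
After line 3 (extend unpacks [45], adds 45): lst = [17, 4, 29, 29, [77, 96], 45]
After line 4: result = len(lst) = 6

6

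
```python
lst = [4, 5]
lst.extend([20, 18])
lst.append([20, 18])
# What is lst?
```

After line 1: lst = [4, 5]
After line 2 (extend unpacks [20, 18]): lst = [4, 5, 20, 18]
After line 3 (append adds [20, 18] as single element): lst = [4, 5, 20, 18, [20, 18]]

[4, 5, 20, 18, [20, 18]]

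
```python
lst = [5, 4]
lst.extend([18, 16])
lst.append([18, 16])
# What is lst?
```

After line 1: lst = [5, 4]
After line 2 (extend unpacks [18, 16]): lst = [5, 4, 18, 16]
After line 3 (append adds [18, 16] as single element): lst = [5, 4, 18, 16, [18, 16]]

[5, 4, 18, 16, [18, 16]]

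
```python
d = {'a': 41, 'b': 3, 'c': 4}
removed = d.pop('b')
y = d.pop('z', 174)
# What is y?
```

After line 1: d = {'a': 41, 'b': 3, 'c': 4}
After line 2 (pop 'b' returns 3): d = {'a': 41, 'c': 4}, removed = 3
After line 3 (pop 'z' missing, returns default 174): d = {'a': 41, 'c': 4}, y = 174

174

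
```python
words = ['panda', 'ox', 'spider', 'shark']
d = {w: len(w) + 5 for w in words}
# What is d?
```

{'panda': 10, 'ox': 7, 'spider': 11, 'shark': 10}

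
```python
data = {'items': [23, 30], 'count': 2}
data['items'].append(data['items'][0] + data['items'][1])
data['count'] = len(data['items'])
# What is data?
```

After line 1: data = {'items': [23, 30], 'count': 2}
After line 2 (append 23 + 30 = 53): data = {'items': [23, 30, 53], 'count': 2}
After line 3 (count = len(items) = 3): data = {'items': [23, 30, 53], 'count': 3}

{'items': [23, 30, 53], 'count': 3}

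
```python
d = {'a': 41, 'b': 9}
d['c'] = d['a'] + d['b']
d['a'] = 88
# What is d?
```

After line 1: d = {'a': 41, 'b': 9}
After line 2 (d['c'] = 41 + 9): d = {'a': 41, 'b': 9, 'c': 50}
After line 3: d = {'a': 88, 'b': 9, 'c': 50}

{'a': 88, 'b': 9, 'c': 50}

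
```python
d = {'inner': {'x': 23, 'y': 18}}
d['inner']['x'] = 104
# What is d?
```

After line 1: d = {'inner': {'x': 23, 'y': 18}}
After line 2 (inner x overwritten): d = {'inner': {'x': 104, 'y': 18}}

{'inner': {'x': 104, 'y': 18}}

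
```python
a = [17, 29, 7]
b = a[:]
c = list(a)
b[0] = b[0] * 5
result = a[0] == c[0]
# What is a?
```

After line 1: a = [17, 29, 7]
After line 2 (b = a[:], copy): a = [17, 29, 7], b = [17, 29, 7]
After line 3 (c = list(a) is a copy, new object): c = [17, 29, 7]
After line 4 (b[0] = 17 * 5 = 85; only b mutates (copy)): a = [17, 29, 7], b = [85, 29, 7], c = [17, 29, 7]
After line 5 (a[0] = 17, c[0] = 17; result = True)

[17, 29, 7]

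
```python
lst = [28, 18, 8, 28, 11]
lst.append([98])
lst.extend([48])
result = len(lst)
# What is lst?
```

After line 1: lst = [28, 18, 8, 28, 11]
After line 2 (append adds [98] as single element): lst = [28, 18, 8, 28, 11, [98]]
After line 3 (extend unpacks [48], adds 48): lst = [28, 18, 8, 28, 11, [98], 48]
After line 4: result = len(lst) = 7

[28, 18, 8, 28, 11, [98], 48]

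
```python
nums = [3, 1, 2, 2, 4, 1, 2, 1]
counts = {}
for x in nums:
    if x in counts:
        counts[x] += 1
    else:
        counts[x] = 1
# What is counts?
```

Initial: counts = {}, nums = [3, 1, 2, 2, 4, 1, 2, 1]
See 3: counts = {3: 1}
See 1: counts = {3: 1, 1: 1}
See 2: counts = {3: 1, 1: 1, 2: 1}
See 2: counts = {3: 1, 1: 1, 2: 2}
See 4: counts = {3: 1, 1: 1, 2: 2, 4: 1}
See 1: counts = {3: 1, 1: 2, 2: 2, 4: 1}
See 2: counts = {3: 1, 1: 2, 2: 3, 4: 1}
See 1: counts = {3: 1, 1: 3, 2: 3, 4: 1}

{3: 1, 1: 3, 2: 3, 4: 1}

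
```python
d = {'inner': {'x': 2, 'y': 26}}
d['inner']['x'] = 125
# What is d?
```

After line 1: d = {'inner': {'x': 2, 'y': 26}}
After line 2 (inner x overwritten): d = {'inner': {'x': 125, 'y': 26}}

{'inner': {'x': 125, 'y': 26}}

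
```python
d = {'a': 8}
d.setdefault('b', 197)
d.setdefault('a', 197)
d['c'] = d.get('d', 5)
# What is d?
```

After line 1: d = {'a': 8}
After line 2 (setdefault adds 'b'=197): d = {'a': 8, 'b': 197}
After line 3 (setdefault 'a' no-op, already exists): d = {'a': 8, 'b': 197}
After line 4 (get('d', 5) returns default since 'd' not in d): d = {'a': 8, 'b': 197, 'c': 5}

{'a': 8, 'b': 197, 'c': 5}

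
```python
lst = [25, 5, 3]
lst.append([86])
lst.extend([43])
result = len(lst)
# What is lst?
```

After line 1: lst = [25, 5, 3]
After line 2 (append adds [86] as single element): lst = [25, 5, 3, [86]]
After line 3 (extend unpacks [43], adds 43): lst = [25, 5, 3, [86], 43]
After line 4: result = len(lst) = 5

[25, 5, 3, [86], 43]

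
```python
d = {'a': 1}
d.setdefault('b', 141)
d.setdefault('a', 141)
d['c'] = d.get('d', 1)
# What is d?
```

After line 1: d = {'a': 1}
After line 2 (setdefault adds 'b'=141): d = {'a': 1, 'b': 141}
After line 3 (setdefault 'a' no-op, already exists): d = {'a': 1, 'b': 141}
After line 4 (get('d', 1) returns default since 'd' not in d): d = {'a': 1, 'b': 141, 'c': 1}

{'a': 1, 'b': 141, 'c': 1}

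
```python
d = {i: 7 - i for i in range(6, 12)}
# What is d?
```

{6: 1, 7: 0, 8: -1, 9: -2, 10: -3, 11: -4}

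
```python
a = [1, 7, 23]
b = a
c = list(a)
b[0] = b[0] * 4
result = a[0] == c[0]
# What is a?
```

After line 1: a = [1, 7, 23]
After line 2 (b = a, alias): a = [1, 7, 23], b = [1, 7, 23]
After line 3 (c = list(a) is a copy, new object): c = [1, 7, 23]
After line 4 (b[0] = 1 * 4 = 4; mutates shared a/b): a = b = [4, 7, 23], c = [1, 7, 23]
After line 5 (a[0] = 4, c[0] = 1; result = False)

[4, 7, 23]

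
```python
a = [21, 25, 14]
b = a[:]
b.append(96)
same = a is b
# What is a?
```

After line 1: a = [21, 25, 14]
After line 2 (b = a[:] is a shallow copy, new object): a = [21, 25, 14], b = [21, 25, 14]
After line 3 (append only mutates b): a = [21, 25, 14], b = [21, 25, 14, 96]
After line 4 (same = a is b; different objects -> False): same = False

[21, 25, 14]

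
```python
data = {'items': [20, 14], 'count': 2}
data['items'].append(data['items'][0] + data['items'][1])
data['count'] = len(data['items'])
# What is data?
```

After line 1: data = {'items': [20, 14], 'count': 2}
After line 2 (append 20 + 14 = 34): data = {'items': [20, 14, 34], 'count': 2}
After line 3 (count = len(items) = 3): data = {'items': [20, 14, 34], 'count': 3}

{'items': [20, 14, 34], 'count': 3}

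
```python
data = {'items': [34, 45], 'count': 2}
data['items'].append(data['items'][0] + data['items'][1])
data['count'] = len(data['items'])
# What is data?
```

After line 1: data = {'items': [34, 45], 'count': 2}
After line 2 (append 34 + 45 = 79): data = {'items': [34, 45, 79], 'count': 2}
After line 3 (count = len(items) = 3): data = {'items': [34, 45, 79], 'count': 3}

{'items': [34, 45, 79], 'count': 3}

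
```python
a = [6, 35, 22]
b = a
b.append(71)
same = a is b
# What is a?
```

After line 1: a = [6, 35, 22]
After line 2 (b = a is an alias, same object): a = [6, 35, 22], b = [6, 35, 22]
After line 3 (b.append mutates the shared list): a = [6, 35, 22, 71], b = [6, 35, 22, 71]
After line 4 (same = a is b; same object -> True): same = True

[6, 35, 22, 71]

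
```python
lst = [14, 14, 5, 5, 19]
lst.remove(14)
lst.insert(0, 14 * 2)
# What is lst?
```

After line 1: lst = [14, 14, 5, 5, 19]
After line 2 (remove first 14): lst = [14, 5, 5, 19]
After line 3 (insert 28 at index 0): lst = [28, 14, 5, 5, 19]

[28, 14, 5, 5, 19]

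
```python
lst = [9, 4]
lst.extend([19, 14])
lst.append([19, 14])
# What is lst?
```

After line 1: lst = [9, 4]
After line 2 (extend unpacks [19, 14]): lst = [9, 4, 19, 14]
After line 3 (append adds [19, 14] as single element): lst = [9, 4, 19, 14, [19, 14]]

[9, 4, 19, 14, [19, 14]]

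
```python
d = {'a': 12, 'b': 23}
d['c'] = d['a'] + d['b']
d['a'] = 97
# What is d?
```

After line 1: d = {'a': 12, 'b': 23}
After line 2 (d['c'] = 12 + 23): d = {'a': 12, 'b': 23, 'c': 35}
After line 3: d = {'a': 97, 'b': 23, 'c': 35}

{'a': 97, 'b': 23, 'c': 35}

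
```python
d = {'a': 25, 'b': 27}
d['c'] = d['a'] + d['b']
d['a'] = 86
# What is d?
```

After line 1: d = {'a': 25, 'b': 27}
After line 2 (d['c'] = 25 + 27): d = {'a': 25, 'b': 27, 'c': 52}
After line 3: d = {'a': 86, 'b': 27, 'c': 52}

{'a': 86, 'b': 27, 'c': 52}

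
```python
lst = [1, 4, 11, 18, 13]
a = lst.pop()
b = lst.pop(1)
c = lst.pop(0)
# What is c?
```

After line 1: lst = [1, 4, 11, 18, 13]
After line 2 (pop() -> a = 13): lst = [1, 4, 11, 18]
After line 3 (pop(1) -> b = 4): lst = [1, 11, 18]
After line 4 (pop(0) -> c = 1): lst = [11, 18]

1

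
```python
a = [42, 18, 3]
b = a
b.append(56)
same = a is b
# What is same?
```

After line 1: a = [42, 18, 3]
After line 2 (b = a is an alias, same object): a = [42, 18, 3], b = [42, 18, 3]
After line 3 (b.append mutates the shared list): a = [42, 18, 3, 56], b = [42, 18, 3, 56]
After line 4 (same = a is b; same object -> True): same = True

True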